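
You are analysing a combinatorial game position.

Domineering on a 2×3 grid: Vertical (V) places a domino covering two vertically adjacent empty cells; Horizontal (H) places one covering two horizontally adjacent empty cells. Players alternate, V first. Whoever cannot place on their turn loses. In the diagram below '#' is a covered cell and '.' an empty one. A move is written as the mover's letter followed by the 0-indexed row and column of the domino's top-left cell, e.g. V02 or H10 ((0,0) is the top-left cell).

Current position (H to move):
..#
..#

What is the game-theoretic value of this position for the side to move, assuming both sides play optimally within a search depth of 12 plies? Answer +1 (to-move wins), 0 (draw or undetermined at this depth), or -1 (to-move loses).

p1 H@[..#/..#]: H00[###/..#]+1* H10[..#/###]+1
p2 V@[###/..#] terminal -1; root [..#/..#] d12

value(..#/..#, H) = +1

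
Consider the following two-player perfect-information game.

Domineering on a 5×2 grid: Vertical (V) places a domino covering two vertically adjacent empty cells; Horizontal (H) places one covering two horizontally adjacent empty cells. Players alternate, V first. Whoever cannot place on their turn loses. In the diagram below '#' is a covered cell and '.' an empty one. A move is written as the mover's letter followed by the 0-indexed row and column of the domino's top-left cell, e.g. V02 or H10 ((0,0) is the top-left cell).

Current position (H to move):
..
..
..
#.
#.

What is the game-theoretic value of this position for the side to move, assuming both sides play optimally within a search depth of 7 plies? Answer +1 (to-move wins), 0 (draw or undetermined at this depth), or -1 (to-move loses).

value(../../../#./#., H) = +1

p1 H@[../../../#./#.]: H00[##/../../#./#.]-1 H10[../##/../#./#.]+1* H20[../../##/#./#.]-1
p2 V@[../##/../#./#.]: V21[../##/.#/##/#.]-1* V31[../##/../##/##]-1
p3 H@[../##/.#/##/#.]: H00[##/##/.#/##/#.]+1*
p4 V@[##/##/.#/##/#.] terminal -1; root [../../../#./#.] d7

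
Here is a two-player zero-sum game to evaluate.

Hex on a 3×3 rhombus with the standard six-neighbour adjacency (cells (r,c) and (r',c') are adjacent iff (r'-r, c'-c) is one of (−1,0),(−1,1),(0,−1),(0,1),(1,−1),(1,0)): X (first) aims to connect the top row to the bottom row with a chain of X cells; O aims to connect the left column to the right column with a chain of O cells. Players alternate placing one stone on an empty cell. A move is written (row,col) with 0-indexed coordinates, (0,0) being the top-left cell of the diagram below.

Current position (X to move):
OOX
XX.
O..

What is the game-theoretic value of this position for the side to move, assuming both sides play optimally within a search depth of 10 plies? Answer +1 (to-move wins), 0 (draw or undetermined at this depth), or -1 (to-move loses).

ply 1, X at OOX/XX./O.. | (1,2)=+1→OOX/XXX/O..*; (2,1)=+1→OOX/XX./OX.; (2,2)=+1→OOX/XX./O.X
ply 2, O at OOX/XXX/O.. | (2,1)=-1→OOX/XXX/OO.*; (2,2)=-1→OOX/XXX/O.O
ply 3, X at OOX/XXX/OO. | (2,2)=+1→OOX/XXX/OOX*
ply 4: OOX/XXX/OOX is terminal -1 (O); from OOX/XX./O.. depth 10

value(OOX/XX./O.., X) = +1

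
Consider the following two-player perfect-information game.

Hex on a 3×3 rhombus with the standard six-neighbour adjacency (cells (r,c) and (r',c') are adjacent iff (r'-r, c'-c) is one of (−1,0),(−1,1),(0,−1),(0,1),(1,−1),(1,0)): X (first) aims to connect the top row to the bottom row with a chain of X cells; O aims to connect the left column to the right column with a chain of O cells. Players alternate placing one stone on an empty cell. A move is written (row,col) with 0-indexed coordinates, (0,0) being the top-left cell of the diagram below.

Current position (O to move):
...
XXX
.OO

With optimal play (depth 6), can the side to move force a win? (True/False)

p1 O@[.../XXX/.OO]: (0,0)[O../XXX/.OO]-1 (0,1)[.O./XXX/.OO]-1 (0,2)[..O/XXX/.OO]-1 (2,0)[.../XXX/OOO]+1*
p2 X@[.../XXX/OOO] terminal -1; root [.../XXX/.OO] d6

O winning at [.../XXX/.OO]: True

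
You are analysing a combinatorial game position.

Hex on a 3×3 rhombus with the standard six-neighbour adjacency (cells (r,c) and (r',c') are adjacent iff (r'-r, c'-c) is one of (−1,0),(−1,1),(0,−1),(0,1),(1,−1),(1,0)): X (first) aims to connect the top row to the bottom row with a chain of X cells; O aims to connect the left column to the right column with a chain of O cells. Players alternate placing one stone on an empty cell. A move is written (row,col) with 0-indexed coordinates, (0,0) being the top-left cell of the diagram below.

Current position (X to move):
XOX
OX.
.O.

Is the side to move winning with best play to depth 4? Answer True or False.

X winning at [XOX/OX./.O.]: True

p1 X@[XOX/OX./.O.]: (1,2)[XOX/OXX/.O.]+1* (2,0)[XOX/OX./XO.]+1 (2,2)[XOX/OX./.OX]+1
p2 O@[XOX/OXX/.O.]: (2,0)[XOX/OXX/OO.]-1* (2,2)[XOX/OXX/.OO]-1
p3 X@[XOX/OXX/OO.]: (2,2)[XOX/OXX/OOX]+1*
p4 O@[XOX/OXX/OOX] terminal -1; root [XOX/OX./.O.] d4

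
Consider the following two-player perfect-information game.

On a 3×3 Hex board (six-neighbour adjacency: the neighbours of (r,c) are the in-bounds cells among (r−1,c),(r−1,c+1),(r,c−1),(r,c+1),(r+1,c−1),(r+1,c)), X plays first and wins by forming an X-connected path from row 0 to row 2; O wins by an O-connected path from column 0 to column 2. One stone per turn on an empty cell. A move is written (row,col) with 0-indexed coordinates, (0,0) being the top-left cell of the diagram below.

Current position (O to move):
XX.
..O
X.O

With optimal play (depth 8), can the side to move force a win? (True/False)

p1 O@[XX./..O/X.O]: (0,2)[XXO/..O/X.O]-1* (1,0)[XX./O.O/X.O]-1 (1,1)[XX./.OO/X.O]-1 (2,1)[XX./..O/XOO]-1
p2 X@[XXO/..O/X.O]: (1,0)[XXO/X.O/X.O]+1* (1,1)[XXO/.XO/X.O]+1 (2,1)[XXO/..O/XXO]+1
p3 O@[XXO/X.O/X.O] terminal -1; root [XX./..O/X.O] d8

O winning at [XX./..O/X.O]: False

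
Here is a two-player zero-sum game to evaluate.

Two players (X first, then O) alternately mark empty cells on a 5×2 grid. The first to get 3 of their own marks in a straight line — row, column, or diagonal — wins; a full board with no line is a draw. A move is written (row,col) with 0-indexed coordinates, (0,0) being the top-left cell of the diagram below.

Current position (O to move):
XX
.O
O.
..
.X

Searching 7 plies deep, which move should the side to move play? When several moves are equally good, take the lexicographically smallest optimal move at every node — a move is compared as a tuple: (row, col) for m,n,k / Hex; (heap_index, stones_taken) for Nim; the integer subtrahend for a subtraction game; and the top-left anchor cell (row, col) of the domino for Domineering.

O's best at [XX/.O/O./../.X]: (2,1)

ply 1, O at XX/.O/O./../.X | (1,0)=+0→XX/OO/O./../.X; (2,1)=+1→XX/.O/OO/../.X*; (3,0)=+1→XX/.O/O./O./.X; (3,1)=+1→XX/.O/O./.O/.X; (4,0)=+0→XX/.O/O./../OX
ply 2, X at XX/.O/OO/../.X | (1,0)=-1→XX/XO/OO/../.X*; (3,0)=-1→XX/.O/OO/X./.X; (3,1)=-1→XX/.O/OO/.X/.X; (4,0)=-1→XX/.O/OO/../XX
ply 3, O at XX/XO/OO/../.X | (3,0)=+1→XX/XO/OO/O./.X*; (3,1)=+1→XX/XO/OO/.O/.X; (4,0)=+1→XX/XO/OO/../OX
ply 4, X at XX/XO/OO/O./.X | (3,1)=-1→XX/XO/OO/OX/.X*; (4,0)=-1→XX/XO/OO/O./XX
ply 5, O at XX/XO/OO/OX/.X | (4,0)=+1→XX/XO/OO/OX/OX*
ply 6: XX/XO/OO/OX/OX is terminal -1 (X); from XX/.O/O./../.X depth 7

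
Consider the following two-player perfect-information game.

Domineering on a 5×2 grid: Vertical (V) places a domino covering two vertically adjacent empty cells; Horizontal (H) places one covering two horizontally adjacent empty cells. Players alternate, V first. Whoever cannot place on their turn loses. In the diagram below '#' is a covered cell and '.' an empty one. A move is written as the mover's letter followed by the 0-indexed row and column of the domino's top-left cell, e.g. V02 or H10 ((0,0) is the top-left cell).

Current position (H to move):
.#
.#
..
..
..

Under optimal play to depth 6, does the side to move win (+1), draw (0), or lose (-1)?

value(.#/.#/../../.., H) = +1

[.#/.#/../../..] H move#1: H20:-1/.#/.#/##/../.., H30:+1/.#/.#/../##/..*, H40:-1/.#/.#/../../##
[.#/.#/../##/..] V move#2: V00:-1/##/##/../##/..*, V10:-1/.#/##/#./##/..
[##/##/../##/..] H move#3: H20:+1/##/##/##/##/..*, H40:+1/##/##/../##/##
[##/##/##/##/..] end (terminal -1, V#4); searched .#/.#/../../.. to 6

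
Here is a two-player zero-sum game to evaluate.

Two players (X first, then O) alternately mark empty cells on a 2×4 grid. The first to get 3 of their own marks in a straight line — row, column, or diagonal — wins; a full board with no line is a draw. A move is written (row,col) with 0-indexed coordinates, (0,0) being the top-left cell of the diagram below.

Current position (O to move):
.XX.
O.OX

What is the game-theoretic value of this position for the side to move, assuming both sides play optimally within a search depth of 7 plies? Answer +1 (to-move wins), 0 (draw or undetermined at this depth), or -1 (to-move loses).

p1 O@[.XX./O.OX]: (0,0)[OXX./O.OX]-1 (0,3)[.XXO/O.OX]-1 (1,1)[.XX./OOOX]+1*
p2 X@[.XX./OOOX] terminal -1; root [.XX./O.OX] d7

value(.XX./O.OX, O) = +1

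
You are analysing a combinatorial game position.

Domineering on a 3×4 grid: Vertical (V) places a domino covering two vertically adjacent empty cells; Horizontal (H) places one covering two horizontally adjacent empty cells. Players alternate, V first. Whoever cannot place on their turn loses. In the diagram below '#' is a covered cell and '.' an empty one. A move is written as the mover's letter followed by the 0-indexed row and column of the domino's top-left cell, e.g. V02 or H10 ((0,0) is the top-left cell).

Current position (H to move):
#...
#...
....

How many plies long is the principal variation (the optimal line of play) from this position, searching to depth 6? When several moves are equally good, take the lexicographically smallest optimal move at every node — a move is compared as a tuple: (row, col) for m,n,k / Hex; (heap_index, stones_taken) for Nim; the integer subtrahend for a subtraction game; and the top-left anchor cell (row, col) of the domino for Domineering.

PV length from [#.../#.../....]: 3 plies

ply 1, H at #.../#.../.... | H01=-1→###./#.../....; H02=-1→#.##/#.../....; H11=+1→#.../###./....*; H12=+1→#.../#.##/....; H20=-1→#.../#.../##..; H21=-1→#.../#.../.##.; H22=-1→#.../#.../..##
ply 2, V at #.../###./.... | V03=-1→#..#/####/....*; V13=-1→#.../####/...#
ply 3, H at #..#/####/.... | H01=+1→####/####/....*; H20=+1→#..#/####/##..; H21=+1→#..#/####/.##.; H22=+1→#..#/####/..##
ply 4: ####/####/.... is terminal -1 (V); from #.../#.../.... depth 6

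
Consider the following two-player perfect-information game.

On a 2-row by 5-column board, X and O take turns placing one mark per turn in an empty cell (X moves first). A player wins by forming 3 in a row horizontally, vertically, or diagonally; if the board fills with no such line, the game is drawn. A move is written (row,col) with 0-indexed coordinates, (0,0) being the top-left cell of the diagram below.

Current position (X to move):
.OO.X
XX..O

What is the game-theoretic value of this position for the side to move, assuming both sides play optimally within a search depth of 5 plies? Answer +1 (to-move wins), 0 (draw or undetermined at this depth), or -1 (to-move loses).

p1 X@[.OO.X/XX..O]: (0,0)[XOO.X/XX..O]-1 (0,3)[.OOXX/XX..O]-1 (1,2)[.OO.X/XXX.O]+1* (1,3)[.OO.X/XX.XO]-1
p2 O@[.OO.X/XXX.O] terminal -1; root [.OO.X/XX..O] d5

value(.OO.X/XX..O, X) = +1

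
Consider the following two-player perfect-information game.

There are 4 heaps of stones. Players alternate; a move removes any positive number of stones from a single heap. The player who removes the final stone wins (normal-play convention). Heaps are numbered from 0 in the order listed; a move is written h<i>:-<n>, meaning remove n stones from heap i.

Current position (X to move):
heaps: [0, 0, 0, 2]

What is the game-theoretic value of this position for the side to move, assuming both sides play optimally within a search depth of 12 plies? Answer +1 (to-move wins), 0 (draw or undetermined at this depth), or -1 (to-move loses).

value((0,0,0,2), X) = +1

[(0,0,0,2)] X move#1: h3:-1:-1/(0,0,0,1), h3:-2:+1/(0,0,0,0)*
[(0,0,0,0)] end (terminal -1, O#2); searched (0,0,0,2) to 12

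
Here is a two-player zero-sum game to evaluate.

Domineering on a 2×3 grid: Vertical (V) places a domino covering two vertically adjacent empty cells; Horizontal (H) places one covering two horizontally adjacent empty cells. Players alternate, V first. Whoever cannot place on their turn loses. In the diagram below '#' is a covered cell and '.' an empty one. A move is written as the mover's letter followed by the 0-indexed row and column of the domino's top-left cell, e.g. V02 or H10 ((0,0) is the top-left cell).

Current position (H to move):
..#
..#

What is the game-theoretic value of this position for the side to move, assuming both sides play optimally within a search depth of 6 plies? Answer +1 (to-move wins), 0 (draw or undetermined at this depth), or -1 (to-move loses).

[..#/..#] H move#1: H00:+1/###/..#*, H10:+1/..#/###
[###/..#] end (terminal -1, V#2); searched ..#/..# to 6

value(..#/..#, H) = +1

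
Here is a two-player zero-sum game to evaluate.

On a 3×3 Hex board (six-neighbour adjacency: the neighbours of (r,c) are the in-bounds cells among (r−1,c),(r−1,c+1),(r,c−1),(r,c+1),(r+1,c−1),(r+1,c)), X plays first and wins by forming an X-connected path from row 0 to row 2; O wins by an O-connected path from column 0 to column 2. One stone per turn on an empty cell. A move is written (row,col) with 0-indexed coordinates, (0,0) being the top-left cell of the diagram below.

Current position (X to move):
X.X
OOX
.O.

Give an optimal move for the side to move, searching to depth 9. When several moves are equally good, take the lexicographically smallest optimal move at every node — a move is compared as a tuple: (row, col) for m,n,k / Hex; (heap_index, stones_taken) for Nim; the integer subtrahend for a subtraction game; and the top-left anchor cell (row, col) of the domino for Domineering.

X's best at [X.X/OOX/.O.]: (2,2)

p1 X@[X.X/OOX/.O.]: (0,1)[XXX/OOX/.O.]-1 (2,0)[X.X/OOX/XO.]-1 (2,2)[X.X/OOX/.OX]+1*
p2 O@[X.X/OOX/.OX] terminal -1; root [X.X/OOX/.O.] d9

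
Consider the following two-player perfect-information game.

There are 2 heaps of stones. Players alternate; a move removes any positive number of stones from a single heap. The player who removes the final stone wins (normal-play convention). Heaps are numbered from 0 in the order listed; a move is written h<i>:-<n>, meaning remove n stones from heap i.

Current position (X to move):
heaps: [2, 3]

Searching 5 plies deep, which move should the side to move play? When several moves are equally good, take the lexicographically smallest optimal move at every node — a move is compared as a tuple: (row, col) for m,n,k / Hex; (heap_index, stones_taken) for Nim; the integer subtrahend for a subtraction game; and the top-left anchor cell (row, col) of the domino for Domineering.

[(2,3)] X move#1: h0:-1:-1/(1,3), h0:-2:-1/(0,3), h1:-1:+1/(2,2)*, h1:-2:-1/(2,1), h1:-3:-1/(2,0)
[(2,2)] O move#2: h0:-1:-1/(1,2)*, h0:-2:-1/(0,2), h1:-1:-1/(2,1), h1:-2:-1/(2,0)
[(1,2)] X move#3: h0:-1:-1/(0,2), h1:-1:+1/(1,1)*, h1:-2:-1/(1,0)
[(1,1)] O move#4: h0:-1:-1/(0,1)*, h1:-1:-1/(1,0)
[(0,1)] X move#5: h1:-1:+1/(0,0)*
[(0,0)] end (terminal -1, O#6); searched (2,3) to 5

X's best at [(2,3)]: h1:-1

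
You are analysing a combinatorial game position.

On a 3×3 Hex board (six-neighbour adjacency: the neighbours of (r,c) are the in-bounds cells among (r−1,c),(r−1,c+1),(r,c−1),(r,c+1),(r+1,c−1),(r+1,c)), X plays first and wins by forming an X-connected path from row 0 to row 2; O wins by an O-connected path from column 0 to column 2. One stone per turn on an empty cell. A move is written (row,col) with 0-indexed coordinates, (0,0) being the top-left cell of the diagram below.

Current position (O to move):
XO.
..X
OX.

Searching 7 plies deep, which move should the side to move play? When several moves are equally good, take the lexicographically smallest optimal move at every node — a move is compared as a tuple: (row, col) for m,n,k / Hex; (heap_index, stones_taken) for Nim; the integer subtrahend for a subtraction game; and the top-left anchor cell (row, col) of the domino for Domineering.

[XO./..X/OX.] O move#1: (0,2):+1/XOO/..X/OX.*, (1,0):-1/XO./O.X/OX., (1,1):-1/XO./.OX/OX., (2,2):-1/XO./..X/OXO
[XOO/..X/OX.] X move#2: (1,0):-1/XOO/X.X/OX.*, (1,1):-1/XOO/.XX/OX., (2,2):-1/XOO/..X/OXX
[XOO/X.X/OX.] O move#3: (1,1):+1/XOO/XOX/OX.*, (2,2):-1/XOO/X.X/OXO
[XOO/XOX/OX.] end (terminal -1, X#4); searched XO./..X/OX. to 7

O's best at [XO./..X/OX.]: (0,2)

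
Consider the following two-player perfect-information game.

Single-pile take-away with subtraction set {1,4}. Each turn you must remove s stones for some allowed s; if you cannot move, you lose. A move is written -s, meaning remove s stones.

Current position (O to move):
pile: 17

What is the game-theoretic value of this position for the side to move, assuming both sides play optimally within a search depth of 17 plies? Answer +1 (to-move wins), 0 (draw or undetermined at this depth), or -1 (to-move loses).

[17] O move#1: -1:-1/16*, -4:-1/13
[16] X move#2: -1:+1/15*, -4:+1/12
[15] O move#3: -1:-1/14*, -4:-1/11
[14] X move#4: -1:-1/13, -4:+1/10*
[10] O move#5: -1:-1/9*, -4:-1/6
[9] X move#6: -1:-1/8, -4:+1/5*
[5] O move#7: -1:-1/4*, -4:-1/1
[4] X move#8: -1:-1/3, -4:+1/0*
[0] end (terminal -1, O#9); searched 17 to 17

value(17, O) = -1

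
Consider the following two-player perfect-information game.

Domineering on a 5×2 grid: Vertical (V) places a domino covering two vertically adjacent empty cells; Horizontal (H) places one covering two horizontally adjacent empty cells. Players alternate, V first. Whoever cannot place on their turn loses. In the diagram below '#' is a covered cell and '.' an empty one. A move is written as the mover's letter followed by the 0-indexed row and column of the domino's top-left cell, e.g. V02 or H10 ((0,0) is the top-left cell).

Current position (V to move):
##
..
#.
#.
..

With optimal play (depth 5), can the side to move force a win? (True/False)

p1 V@[##/../#./#./..]: V11[##/.#/##/#./..]-1* V21[##/../##/##/..]-1 V31[##/../#./##/.#]-1
p2 H@[##/.#/##/#./..]: H40[##/.#/##/#./##]+1*
p3 V@[##/.#/##/#./##] terminal -1; root [##/../#./#./..] d5

V winning at [##/../#./#./..]: False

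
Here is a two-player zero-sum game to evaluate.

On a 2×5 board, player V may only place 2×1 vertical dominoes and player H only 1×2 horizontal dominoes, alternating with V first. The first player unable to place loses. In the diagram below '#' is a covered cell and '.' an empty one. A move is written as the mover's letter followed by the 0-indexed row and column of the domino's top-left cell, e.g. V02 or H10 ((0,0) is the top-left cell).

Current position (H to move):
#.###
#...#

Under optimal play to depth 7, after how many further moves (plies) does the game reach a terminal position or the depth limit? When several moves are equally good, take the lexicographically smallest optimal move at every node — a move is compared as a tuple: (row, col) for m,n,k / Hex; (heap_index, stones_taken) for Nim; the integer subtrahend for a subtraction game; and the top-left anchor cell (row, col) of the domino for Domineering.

PV length from [#.###/#...#]: 1 ply

p1 H@[#.###/#...#]: H11[#.###/###.#]+1* H12[#.###/#.###]-1
p2 V@[#.###/###.#] terminal -1; root [#.###/#...#] d7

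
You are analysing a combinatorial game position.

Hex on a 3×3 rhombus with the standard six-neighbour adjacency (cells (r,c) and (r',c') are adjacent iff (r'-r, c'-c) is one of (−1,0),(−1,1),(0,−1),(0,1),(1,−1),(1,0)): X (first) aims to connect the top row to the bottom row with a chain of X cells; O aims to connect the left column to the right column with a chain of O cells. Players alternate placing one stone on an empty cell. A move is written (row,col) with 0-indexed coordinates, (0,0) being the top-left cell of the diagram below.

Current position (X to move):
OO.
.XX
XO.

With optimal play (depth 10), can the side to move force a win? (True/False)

X winning at [OO./.XX/XO.]: True

ply 1, X at OO./.XX/XO. | (0,2)=+1→OOX/.XX/XO.*; (1,0)=-1→OO./XXX/XO.; (2,2)=-1→OO./.XX/XOX
ply 2: OOX/.XX/XO. is terminal -1 (O); from OO./.XX/XO. depth 10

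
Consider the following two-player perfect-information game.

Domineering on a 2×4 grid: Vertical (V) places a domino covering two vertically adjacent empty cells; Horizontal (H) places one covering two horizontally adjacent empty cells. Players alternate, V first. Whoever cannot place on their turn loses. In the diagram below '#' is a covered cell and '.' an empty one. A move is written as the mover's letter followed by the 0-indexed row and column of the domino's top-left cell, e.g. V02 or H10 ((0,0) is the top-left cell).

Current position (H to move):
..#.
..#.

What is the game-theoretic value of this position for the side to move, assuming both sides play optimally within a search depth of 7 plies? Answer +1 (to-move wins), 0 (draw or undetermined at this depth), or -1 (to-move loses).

p1 H@[..#./..#.]: H00[###./..#.]+1* H10[..#./###.]+1
p2 V@[###./..#.]: V03[####/..##]-1*
p3 H@[####/..##]: H10[####/####]+1*
p4 V@[####/####] terminal -1; root [..#./..#.] d7

value(..#./..#., H) = +1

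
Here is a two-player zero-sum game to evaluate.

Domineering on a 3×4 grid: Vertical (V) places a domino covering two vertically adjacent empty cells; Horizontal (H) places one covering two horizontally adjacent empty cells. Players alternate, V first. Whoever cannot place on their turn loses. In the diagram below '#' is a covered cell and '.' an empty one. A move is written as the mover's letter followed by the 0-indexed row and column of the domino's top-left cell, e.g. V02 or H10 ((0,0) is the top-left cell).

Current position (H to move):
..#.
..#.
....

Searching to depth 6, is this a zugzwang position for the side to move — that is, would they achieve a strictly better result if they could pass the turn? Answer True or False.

zugzwang(..#./..#./...., H) = False

p1 H@[..#./..#./....]: H00[###./..#./....]-1 H10[..#./###./....]+1* H20[..#./..#./##..]-1 H21[..#./..#./.##.]-1 H22[..#./..#./..##]-1
p2 V@[..#./###./....]: V03[..##/####/....]-1* V13[..#./####/...#]-1
p3 H@[..##/####/....]: H00[####/####/....]+1* H20[..##/####/##..]+1 H21[..##/####/.##.]+1 H22[..##/####/..##]+1
p4 V@[####/####/....] terminal -1; root [..#./..#./....] d6
if H skipped the turn, V would face:
~ p1 V@[..#./..#./....]: V00[#.#./#.#./....]+1* V01[.##./.##./....]+1 V03[..##/..##/....]-1 V10[..#./#.#./#...]+1 V11[..#./.##./.#..]+1 V13[..#./..##/...#]-1
~ p2 H@[#.#./#.#./....]: H20[#.#./#.#./##..]-1* H21[#.#./#.#./.##.]-1 H22[#.#./#.#./..##]-1
~ p3 V@[#.#./#.#./##..]: V01[###./###./##..]+1* V03[#.##/#.##/##..]+1 V13[#.#./#.##/##.#]+1
~ p4 H@[###./###./##..]: H22[###./###./####]-1*
~ p5 V@[###./###./####]: V03[####/####/####]+1*
~ p6 H@[####/####/####] terminal -1; root [..#./..#./....] d6
compare (H): move=+1 vs pass=-1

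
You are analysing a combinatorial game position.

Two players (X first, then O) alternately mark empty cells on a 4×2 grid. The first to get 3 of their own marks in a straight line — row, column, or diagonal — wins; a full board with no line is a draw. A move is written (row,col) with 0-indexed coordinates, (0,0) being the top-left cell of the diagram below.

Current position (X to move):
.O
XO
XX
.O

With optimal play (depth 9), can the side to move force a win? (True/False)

X winning at [.O/XO/XX/.O]: True

ply 1, X at .O/XO/XX/.O | (0,0)=+1→XO/XO/XX/.O*; (3,0)=+1→.O/XO/XX/XO
ply 2: XO/XO/XX/.O is terminal -1 (O); from .O/XO/XX/.O depth 9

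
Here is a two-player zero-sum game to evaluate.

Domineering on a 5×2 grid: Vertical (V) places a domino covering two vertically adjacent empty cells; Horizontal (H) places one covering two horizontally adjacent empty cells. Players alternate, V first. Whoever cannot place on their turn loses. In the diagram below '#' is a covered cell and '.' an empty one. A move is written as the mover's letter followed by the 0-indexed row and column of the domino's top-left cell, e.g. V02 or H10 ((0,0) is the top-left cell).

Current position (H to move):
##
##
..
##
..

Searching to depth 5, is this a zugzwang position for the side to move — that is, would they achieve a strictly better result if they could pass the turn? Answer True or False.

zugzwang(##/##/../##/.., H) = False

p1 H@[##/##/../##/..]: H20[##/##/##/##/..]+1* H40[##/##/../##/##]+1
p2 V@[##/##/##/##/..] terminal -1; root [##/##/../##/..] d5
if H skipped the turn, V would face:
~ p1 V@[##/##/../##/..] terminal -1; root [##/##/../##/..] d5
compare (H): move=+1 vs pass=+1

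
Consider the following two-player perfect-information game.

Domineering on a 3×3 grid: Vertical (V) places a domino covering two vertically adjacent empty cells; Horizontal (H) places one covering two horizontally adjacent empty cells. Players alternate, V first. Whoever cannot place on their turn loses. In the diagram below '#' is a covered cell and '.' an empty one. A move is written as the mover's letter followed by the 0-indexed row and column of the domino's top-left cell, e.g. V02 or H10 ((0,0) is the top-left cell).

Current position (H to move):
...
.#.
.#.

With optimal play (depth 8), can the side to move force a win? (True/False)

p1 H@[.../.#./.#.]: H00[##./.#./.#.]-1* H01[.##/.#./.#.]-1
p2 V@[##./.#./.#.]: V02[###/.##/.#.]+1* V10[##./##./##.]+1 V12[##./.##/.##]+1
p3 H@[###/.##/.#.] terminal -1; root [.../.#./.#.] d8

H winning at [.../.#./.#.]: False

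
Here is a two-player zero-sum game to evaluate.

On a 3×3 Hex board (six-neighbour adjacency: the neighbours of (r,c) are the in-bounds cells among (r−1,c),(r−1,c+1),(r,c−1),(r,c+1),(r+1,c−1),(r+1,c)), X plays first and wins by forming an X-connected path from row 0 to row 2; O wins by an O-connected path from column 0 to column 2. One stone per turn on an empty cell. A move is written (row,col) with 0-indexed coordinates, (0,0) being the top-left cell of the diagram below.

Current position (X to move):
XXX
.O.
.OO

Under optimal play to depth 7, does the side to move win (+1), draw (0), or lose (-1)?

p1 X@[XXX/.O./.OO]: (1,0)[XXX/XO./.OO]-1* (1,2)[XXX/.OX/.OO]-1 (2,0)[XXX/.O./XOO]-1
p2 O@[XXX/XO./.OO]: (1,2)[XXX/XOO/.OO]-1 (2,0)[XXX/XO./OOO]+1*
p3 X@[XXX/XO./OOO] terminal -1; root [XXX/.O./.OO] d7

value(XXX/.O./.OO, X) = -1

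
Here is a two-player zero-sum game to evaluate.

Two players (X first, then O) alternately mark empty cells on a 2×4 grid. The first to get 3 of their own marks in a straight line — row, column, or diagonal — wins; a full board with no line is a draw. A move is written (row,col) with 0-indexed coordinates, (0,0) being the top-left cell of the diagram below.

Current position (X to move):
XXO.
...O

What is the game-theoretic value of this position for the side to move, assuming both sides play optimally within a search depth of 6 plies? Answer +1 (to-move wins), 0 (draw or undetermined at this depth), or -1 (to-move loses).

[XXO./...O] X move#1: (0,3):+0/XXOX/...O*, (1,0):+0/XXO./X..O, (1,1):+0/XXO./.X.O, (1,2):+0/XXO./..XO
[XXOX/...O] O move#2: (1,0):+0/XXOX/O..O*, (1,1):+0/XXOX/.O.O, (1,2):+0/XXOX/..OO
[XXOX/O..O] X move#3: (1,1):+0/XXOX/OX.O*, (1,2):+0/XXOX/O.XO
[XXOX/OX.O] O move#4: (1,2):+0/XXOX/OXOO*
[XXOX/OXOO] end (terminal +0, X#5); searched XXO./...O to 6

value(XXO./...O, X) = 0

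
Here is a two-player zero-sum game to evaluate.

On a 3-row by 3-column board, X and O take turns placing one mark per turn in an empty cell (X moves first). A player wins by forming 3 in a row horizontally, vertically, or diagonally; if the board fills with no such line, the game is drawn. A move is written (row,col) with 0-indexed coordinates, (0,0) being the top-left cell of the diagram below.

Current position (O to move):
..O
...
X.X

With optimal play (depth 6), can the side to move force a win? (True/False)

p1 O@[..O/.../X.X]: (0,0)[O.O/.../X.X]-1* (0,1)[.OO/.../X.X]-1 (1,0)[..O/O../X.X]-1 (1,1)[..O/.O./X.X]-1 (1,2)[..O/..O/X.X]-1 (2,1)[..O/.../XOX]-1
p2 X@[O.O/.../X.X]: (0,1)[OXO/.../X.X]+0 (1,0)[O.O/X../X.X]-1 (1,1)[O.O/.X./X.X]-1 (1,2)[O.O/..X/X.X]-1 (2,1)[O.O/.../XXX]+1*
p3 O@[O.O/.../XXX] terminal -1; root [..O/.../X.X] d6

O winning at [..O/.../X.X]: False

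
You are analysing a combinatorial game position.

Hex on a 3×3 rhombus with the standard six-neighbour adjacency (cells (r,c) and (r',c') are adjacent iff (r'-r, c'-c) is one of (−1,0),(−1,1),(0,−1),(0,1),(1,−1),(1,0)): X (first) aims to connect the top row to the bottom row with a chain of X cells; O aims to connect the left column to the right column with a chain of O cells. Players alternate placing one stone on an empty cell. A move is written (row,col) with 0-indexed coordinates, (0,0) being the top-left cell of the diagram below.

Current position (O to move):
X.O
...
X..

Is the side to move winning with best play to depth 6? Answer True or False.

ply 1, O at X.O/.../X.. | (0,1)=-1→XOO/.../X..; (1,0)=+1→X.O/O../X..*; (1,1)=-1→X.O/.O./X..; (1,2)=-1→X.O/..O/X..; (2,1)=-1→X.O/.../XO.; (2,2)=-1→X.O/.../X.O
ply 2, X at X.O/O../X.. | (0,1)=-1→XXO/O../X..*; (1,1)=-1→X.O/OX./X..; (1,2)=-1→X.O/O.X/X..; (2,1)=-1→X.O/O../XX.; (2,2)=-1→X.O/O../X.X
ply 3, O at XXO/O../X.. | (1,1)=+1→XXO/OO./X..*; (1,2)=-1→XXO/O.O/X..; (2,1)=-1→XXO/O../XO.; (2,2)=-1→XXO/O../X.O
ply 4: XXO/OO./X.. is terminal -1 (X); from X.O/.../X.. depth 6

O winning at [X.O/.../X..]: True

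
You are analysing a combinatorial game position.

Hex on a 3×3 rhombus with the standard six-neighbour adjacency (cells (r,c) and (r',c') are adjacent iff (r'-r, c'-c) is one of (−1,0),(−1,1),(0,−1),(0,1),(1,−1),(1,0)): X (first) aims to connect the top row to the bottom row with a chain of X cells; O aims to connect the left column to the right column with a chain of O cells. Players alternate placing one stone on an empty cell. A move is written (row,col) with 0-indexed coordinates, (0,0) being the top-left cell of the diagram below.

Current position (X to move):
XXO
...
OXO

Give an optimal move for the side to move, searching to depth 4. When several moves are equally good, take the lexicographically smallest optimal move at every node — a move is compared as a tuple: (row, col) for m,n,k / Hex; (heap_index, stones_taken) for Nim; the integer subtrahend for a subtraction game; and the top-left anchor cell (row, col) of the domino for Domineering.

X's best at [XXO/.../OXO]: (1,1)

[XXO/.../OXO] X move#1: (1,0):-1/XXO/X../OXO, (1,1):+1/XXO/.X./OXO*, (1,2):-1/XXO/..X/OXO
[XXO/.X./OXO] end (terminal -1, O#2); searched XXO/.../OXO to 4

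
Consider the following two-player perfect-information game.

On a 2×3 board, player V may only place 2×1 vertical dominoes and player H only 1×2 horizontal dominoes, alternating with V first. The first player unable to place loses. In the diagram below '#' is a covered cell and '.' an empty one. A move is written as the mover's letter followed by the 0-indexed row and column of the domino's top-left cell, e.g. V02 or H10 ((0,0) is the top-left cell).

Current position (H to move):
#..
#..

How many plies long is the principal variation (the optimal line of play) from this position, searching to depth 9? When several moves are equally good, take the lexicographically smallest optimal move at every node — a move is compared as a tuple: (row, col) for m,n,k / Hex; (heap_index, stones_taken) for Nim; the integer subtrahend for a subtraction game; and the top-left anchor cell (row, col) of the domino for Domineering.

PV length from [#../#..]: 1 ply

[#../#..] H move#1: H01:+1/###/#..*, H11:+1/#../###
[###/#..] end (terminal -1, V#2); searched #../#.. to 9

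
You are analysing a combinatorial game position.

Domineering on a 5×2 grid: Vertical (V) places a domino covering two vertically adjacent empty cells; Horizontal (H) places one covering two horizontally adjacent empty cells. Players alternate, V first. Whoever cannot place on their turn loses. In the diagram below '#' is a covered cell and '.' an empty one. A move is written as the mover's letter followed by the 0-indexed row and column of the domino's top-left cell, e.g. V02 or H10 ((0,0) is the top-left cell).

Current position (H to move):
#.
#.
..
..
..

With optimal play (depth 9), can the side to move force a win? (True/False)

[#./#./../../..] H move#1: H20:-1/#./#./##/../.., H30:+1/#./#./../##/..*, H40:-1/#./#./../../##
[#./#./../##/..] V move#2: V01:-1/##/##/../##/..*, V11:-1/#./##/.#/##/..
[##/##/../##/..] H move#3: H20:+1/##/##/##/##/..*, H40:+1/##/##/../##/##
[##/##/##/##/..] end (terminal -1, V#4); searched #./#./../../.. to 9

H winning at [#./#./../../..]: True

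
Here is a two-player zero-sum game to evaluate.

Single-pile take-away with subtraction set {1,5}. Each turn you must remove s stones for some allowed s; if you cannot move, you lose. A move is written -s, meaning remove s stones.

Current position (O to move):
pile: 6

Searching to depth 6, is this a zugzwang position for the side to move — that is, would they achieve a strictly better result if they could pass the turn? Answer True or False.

zugzwang(6, O) = True

[6] O move#1: -1:-1/5*, -5:-1/1
[5] X move#2: -1:+1/4*, -5:+1/0
[4] O move#3: -1:-1/3*
[3] X move#4: -1:+1/2*
[2] O move#5: -1:-1/1*
[1] X move#6: -1:+1/0*
[0] end (terminal -1, O#7); searched 6 to 6
suppose O passes — search the same position with X to move:
pass> [6] X move#1: -1:-1/5*, -5:-1/1
pass> [5] O move#2: -1:+1/4*, -5:+1/0
pass> [4] X move#3: -1:-1/3*
pass> [3] O move#4: -1:+1/2*
pass> [2] X move#5: -1:-1/1*
pass> [1] O move#6: -1:+1/0*
pass> [0] end (terminal -1, X#7); searched 6 to 6
for O: play -1, pass +1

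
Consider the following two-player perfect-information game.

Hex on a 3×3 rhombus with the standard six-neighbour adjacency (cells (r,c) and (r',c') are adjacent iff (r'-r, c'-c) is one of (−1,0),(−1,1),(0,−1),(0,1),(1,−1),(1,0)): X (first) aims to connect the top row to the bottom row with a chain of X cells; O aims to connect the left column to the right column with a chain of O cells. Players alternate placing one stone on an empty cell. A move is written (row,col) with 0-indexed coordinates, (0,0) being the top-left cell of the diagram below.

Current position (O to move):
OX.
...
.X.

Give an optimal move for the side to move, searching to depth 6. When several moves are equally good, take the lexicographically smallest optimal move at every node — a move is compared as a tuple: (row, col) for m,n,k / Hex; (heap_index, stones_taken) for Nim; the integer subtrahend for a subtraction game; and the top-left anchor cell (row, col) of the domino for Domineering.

O's best at [OX./.../.X.]: (1,1)

[OX./.../.X.] O move#1: (0,2):-1/OXO/.../.X., (1,0):-1/OX./O../.X., (1,1):+1/OX./.O./.X.*, (1,2):-1/OX./..O/.X., (2,0):-1/OX./.../OX., (2,2):-1/OX./.../.XO
[OX./.O./.X.] X move#2: (0,2):-1/OXX/.O./.X.*, (1,0):-1/OX./XO./.X., (1,2):-1/OX./.OX/.X., (2,0):-1/OX./.O./XX., (2,2):-1/OX./.O./.XX
[OXX/.O./.X.] O move#3: (1,0):-1/OXX/OO./.X., (1,2):+1/OXX/.OO/.X.*, (2,0):-1/OXX/.O./OX., (2,2):-1/OXX/.O./.XO
[OXX/.OO/.X.] X move#4: (1,0):-1/OXX/XOO/.X.*, (2,0):-1/OXX/.OO/XX., (2,2):-1/OXX/.OO/.XX
[OXX/XOO/.X.] O move#5: (2,0):+1/OXX/XOO/OX.*, (2,2):-1/OXX/XOO/.XO
[OXX/XOO/OX.] end (terminal -1, X#6); searched OX./.../.X. to 6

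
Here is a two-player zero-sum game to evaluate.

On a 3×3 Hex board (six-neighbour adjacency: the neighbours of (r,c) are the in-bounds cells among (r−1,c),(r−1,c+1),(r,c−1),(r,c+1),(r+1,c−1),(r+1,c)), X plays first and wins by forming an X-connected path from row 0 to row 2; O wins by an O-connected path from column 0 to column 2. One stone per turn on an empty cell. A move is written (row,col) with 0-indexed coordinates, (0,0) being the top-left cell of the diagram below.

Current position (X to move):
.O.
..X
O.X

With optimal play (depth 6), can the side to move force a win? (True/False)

ply 1, X at .O./..X/O.X | (0,0)=-1→XO./..X/O.X; (0,2)=+1→.OX/..X/O.X*; (1,0)=-1→.O./X.X/O.X; (1,1)=-1→.O./.XX/O.X; (2,1)=-1→.O./..X/OXX
ply 2: .OX/..X/O.X is terminal -1 (O); from .O./..X/O.X depth 6

X winning at [.O./..X/O.X]: True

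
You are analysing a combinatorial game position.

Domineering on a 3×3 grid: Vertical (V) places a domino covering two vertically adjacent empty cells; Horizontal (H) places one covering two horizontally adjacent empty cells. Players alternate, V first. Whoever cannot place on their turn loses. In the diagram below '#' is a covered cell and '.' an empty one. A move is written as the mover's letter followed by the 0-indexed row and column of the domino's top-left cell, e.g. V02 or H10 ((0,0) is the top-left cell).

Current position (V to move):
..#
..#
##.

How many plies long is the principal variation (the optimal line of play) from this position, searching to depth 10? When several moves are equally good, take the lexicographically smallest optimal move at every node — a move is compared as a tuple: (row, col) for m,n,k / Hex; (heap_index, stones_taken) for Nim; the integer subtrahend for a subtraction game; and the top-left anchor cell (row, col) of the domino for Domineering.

ply 1, V at ..#/..#/##. | V00=+1→#.#/#.#/##.*; V01=+1→.##/.##/##.
ply 2: #.#/#.#/##. is terminal -1 (H); from ..#/..#/##. depth 10

PV length from [..#/..#/##.]: 1 ply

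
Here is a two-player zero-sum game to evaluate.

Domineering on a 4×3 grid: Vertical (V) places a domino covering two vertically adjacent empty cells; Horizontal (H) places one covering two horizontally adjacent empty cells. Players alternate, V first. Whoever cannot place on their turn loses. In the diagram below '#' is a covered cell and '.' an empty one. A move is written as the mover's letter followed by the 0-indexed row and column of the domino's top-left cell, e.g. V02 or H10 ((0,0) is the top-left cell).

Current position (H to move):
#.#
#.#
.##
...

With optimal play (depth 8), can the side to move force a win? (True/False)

ply 1, H at #.#/#.#/.##/... | H30=-1→#.#/#.#/.##/##.*; H31=-1→#.#/#.#/.##/.##
ply 2, V at #.#/#.#/.##/##. | V01=+1→###/###/.##/##.*
ply 3: ###/###/.##/##. is terminal -1 (H); from #.#/#.#/.##/... depth 8

H winning at [#.#/#.#/.##/...]: False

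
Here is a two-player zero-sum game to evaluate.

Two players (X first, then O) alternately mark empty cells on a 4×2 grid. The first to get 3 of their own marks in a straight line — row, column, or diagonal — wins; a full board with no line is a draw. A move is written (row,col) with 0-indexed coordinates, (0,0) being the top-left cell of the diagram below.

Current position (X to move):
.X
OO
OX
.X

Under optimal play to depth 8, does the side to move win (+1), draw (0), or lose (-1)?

ply 1, X at .X/OO/OX/.X | (0,0)=-1→XX/OO/OX/.X*; (3,0)=-1→.X/OO/OX/XX
ply 2, O at XX/OO/OX/.X | (3,0)=+1→XX/OO/OX/OX*
ply 3: XX/OO/OX/OX is terminal -1 (X); from .X/OO/OX/.X depth 8

value(.X/OO/OX/.X, X) = -1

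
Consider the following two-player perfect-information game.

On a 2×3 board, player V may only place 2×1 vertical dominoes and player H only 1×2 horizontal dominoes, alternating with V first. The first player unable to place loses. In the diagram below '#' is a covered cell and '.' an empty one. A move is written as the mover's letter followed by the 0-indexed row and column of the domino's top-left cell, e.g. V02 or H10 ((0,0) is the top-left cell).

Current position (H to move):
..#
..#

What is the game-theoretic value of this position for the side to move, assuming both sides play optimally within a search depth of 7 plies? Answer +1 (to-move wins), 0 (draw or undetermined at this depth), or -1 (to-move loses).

[..#/..#] H move#1: H00:+1/###/..#*, H10:+1/..#/###
[###/..#] end (terminal -1, V#2); searched ..#/..# to 7

value(..#/..#, H) = +1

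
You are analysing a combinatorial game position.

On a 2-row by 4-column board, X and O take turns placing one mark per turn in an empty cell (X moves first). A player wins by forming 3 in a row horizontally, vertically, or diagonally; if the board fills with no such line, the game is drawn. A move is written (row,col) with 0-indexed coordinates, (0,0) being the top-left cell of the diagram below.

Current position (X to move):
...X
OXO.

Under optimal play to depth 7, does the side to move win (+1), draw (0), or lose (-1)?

ply 1, X at ...X/OXO. | (0,0)=+0→X..X/OXO.*; (0,1)=+0→.X.X/OXO.; (0,2)=+0→..XX/OXO.; (1,3)=+0→...X/OXOX
ply 2, O at X..X/OXO. | (0,1)=+0→XO.X/OXO.*; (0,2)=+0→X.OX/OXO.; (1,3)=+0→X..X/OXOO
ply 3, X at XO.X/OXO. | (0,2)=+0→XOXX/OXO.*; (1,3)=+0→XO.X/OXOX
ply 4, O at XOXX/OXO. | (1,3)=+0→XOXX/OXOO*
ply 5: XOXX/OXOO is terminal +0 (X); from ...X/OXO. depth 7

value(...X/OXO., X) = 0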